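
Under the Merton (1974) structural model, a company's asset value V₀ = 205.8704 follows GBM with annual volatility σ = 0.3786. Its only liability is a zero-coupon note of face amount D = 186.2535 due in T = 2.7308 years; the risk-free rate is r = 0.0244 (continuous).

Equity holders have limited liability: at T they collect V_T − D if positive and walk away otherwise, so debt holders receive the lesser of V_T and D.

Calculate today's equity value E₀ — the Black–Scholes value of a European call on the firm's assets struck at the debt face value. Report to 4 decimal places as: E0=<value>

With assets at 205.8704 and a single debt payment of 186.2535 at 2.7308 years:
d₁ = [ln(V₀/D) + (r + σ²/2)T] / (σ√T)
   = [ln(205.8704/186.2535) + (0.0244 + 0.5·0.3786²)·2.7308] / (0.3786·√2.7308)
   = [0.100138 + 0.262345] / 0.625642 = 0.579379
d₂ = d₁ − σ√T = 0.579379 − 0.625642 = -0.046263
N(d₁) = 0.718833,  N(d₂) = 0.481550,  e^(−rT) = 0.935540
E₀ = V₀·N(d₁) − D·e^(−rT)·N(d₂)
   = 205.8704·0.718833 − 186.2535·0.935540·0.481550 = 64.077484

E0=64.0775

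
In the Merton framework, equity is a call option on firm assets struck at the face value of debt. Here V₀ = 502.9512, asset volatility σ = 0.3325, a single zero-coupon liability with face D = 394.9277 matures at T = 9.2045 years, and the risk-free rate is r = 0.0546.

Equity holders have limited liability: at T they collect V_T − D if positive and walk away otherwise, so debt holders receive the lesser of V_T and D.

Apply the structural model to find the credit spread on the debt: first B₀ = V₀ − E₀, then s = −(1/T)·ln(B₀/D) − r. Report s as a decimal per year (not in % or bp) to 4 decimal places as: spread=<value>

spread=0.0219

With assets at 502.9512 and a single debt payment of 394.9277 at 9.2045 years:
d₁ = [ln(V₀/D) + (r + σ²/2)T] / (σ√T)
   = [ln(502.9512/394.9277) + (0.0546 + 0.5·0.3325²)·9.2045] / (0.3325·√9.2045)
   = [0.241790 + 1.011373] / 1.008769 = 1.242270
d₂ = d₁ − σ√T = 1.242270 − 1.008769 = 0.233501
N(d₁) = 0.892932,  N(d₂) = 0.592314,  e^(−rT) = 0.604976
E₀ = V₀·N(d₁) − D·e^(−rT)·N(d₂)
   = 502.9512·0.892932 − 394.9277·0.604976·0.592314 = 307.584204
B₀ = V₀ − E₀ = 502.9512 − 307.584204 = 195.366996
spread = −(1/T)·ln(B₀/D) − r = −(1/9.2045)·ln(195.366996/394.9277) − 0.0546 = 0.02186509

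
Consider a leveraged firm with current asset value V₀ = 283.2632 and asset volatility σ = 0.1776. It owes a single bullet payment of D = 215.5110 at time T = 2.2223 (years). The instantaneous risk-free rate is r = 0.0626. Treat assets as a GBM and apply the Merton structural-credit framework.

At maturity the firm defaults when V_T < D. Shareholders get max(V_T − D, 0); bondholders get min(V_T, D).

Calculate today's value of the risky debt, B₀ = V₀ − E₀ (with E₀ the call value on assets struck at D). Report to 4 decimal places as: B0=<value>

B0=185.9671

Equity is a call on the firm's assets struck at D = 215.5110:
d₁ = [ln(V₀/D) + (r + σ²/2)T] / (σ√T)
   = [ln(283.2632/215.5110) + (0.0626 + 0.5·0.1776²)·2.2223] / (0.1776·√2.2223)
   = [0.273365 + 0.174164] / 0.264755 = 1.690348
d₂ = d₁ − σ√T = 1.690348 − 0.264755 = 1.425593
N(d₁) = 0.954519,  N(d₂) = 0.923007,  e^(−rT) = 0.870127
E₀ = V₀·N(d₁) − D·e^(−rT)·N(d₂)
   = 283.2632·0.954519 − 215.5110·0.870127·0.923007 = 97.296097
B₀ = V₀ − E₀ = 283.2632 − 97.296097 = 185.967103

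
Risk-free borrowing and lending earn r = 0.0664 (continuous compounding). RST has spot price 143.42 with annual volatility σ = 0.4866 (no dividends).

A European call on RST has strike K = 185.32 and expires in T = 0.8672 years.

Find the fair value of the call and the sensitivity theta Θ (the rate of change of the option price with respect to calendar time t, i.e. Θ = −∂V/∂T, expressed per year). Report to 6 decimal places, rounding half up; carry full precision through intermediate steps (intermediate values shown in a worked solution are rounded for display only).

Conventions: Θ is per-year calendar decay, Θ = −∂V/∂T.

price = 15.411345
Θ = -17.555410

σ√T = 0.4866·√0.8672 = 0.453139
d₁ = (ln(S/K) + (r+σ²/2)T) / (σ√T) = (ln(143.42/185.32) + (0.0664+0.4866²/2)·0.8672) / 0.453139 = (-0.256307 + 0.160250) / 0.453139 = -0.211981
d₂ = d₁ − σ√T = -0.211981 − 0.453139 = -0.665120
e^{−rT} = 0.944044
N(d₁) = 0.416061,  N(d₂) = 0.252987
Call price V = S·N(d₁) − K·e^{−rT}·N(d₂) = 59.671452 − 44.260108 = 15.411345
φ(d₁) = (1/√(2π))·e^{−d₁²/2} = 0.390079
Θ = −S·φ(d₁)·σ/(2√T) − r·K·e^{−rT}·N(d₂) = −14.616538 − 2.938871 = -17.555410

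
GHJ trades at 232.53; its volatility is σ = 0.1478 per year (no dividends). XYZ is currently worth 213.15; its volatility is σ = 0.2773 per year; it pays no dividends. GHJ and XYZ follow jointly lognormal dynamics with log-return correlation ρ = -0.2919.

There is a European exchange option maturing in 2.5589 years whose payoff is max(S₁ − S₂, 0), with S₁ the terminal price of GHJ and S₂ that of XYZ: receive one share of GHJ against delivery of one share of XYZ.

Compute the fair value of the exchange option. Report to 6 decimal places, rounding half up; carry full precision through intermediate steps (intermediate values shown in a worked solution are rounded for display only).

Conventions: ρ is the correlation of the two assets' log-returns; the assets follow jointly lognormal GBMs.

exchange price = 59.429684

σ_eff = √(σ₁² + σ₂² − 2ρσ₁σ₂) = √(0.1478² + 0.2773² − 2·-0.2919·0.1478·0.2773) = 0.350239
d₁ = (ln(S₁/S₂) + (q₂ − q₁ + σ_eff²/2)T) / (σ_eff√T) = (ln(232.53/213.15) + (0.0 − 0.0 + 0.061334)·2.5589) / 0.560261 = 0.435457
d₂ = d₁ − σ_eff√T = 0.435457 − 0.560261 = -0.124805
N(d₁) = 0.668384,  N(d₂) = 0.450339
V = S₁·e^{−q₁T}·N(d₁) − S₂·e^{−q₂T}·N(d₂) = 155.419445 − 95.989761 = 59.429684
Key observation: pricing in XYZ-units makes this a unit-strike call on the ratio S₁/S₂ — the risk-free rate cancels and cannot affect the value.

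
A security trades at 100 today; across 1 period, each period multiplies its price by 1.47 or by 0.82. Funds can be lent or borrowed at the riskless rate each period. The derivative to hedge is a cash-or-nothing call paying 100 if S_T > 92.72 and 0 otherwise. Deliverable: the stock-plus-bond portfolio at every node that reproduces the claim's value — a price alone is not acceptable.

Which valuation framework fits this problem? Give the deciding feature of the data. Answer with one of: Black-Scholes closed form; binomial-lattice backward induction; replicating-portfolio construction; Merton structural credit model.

framework: replicating-portfolio construction

Key observation: what is demanded is not a single number but the (Δ, B) position at each node of the 1.47/0.82 tree starting at 100; constructing those positions is the replicating-portfolio method.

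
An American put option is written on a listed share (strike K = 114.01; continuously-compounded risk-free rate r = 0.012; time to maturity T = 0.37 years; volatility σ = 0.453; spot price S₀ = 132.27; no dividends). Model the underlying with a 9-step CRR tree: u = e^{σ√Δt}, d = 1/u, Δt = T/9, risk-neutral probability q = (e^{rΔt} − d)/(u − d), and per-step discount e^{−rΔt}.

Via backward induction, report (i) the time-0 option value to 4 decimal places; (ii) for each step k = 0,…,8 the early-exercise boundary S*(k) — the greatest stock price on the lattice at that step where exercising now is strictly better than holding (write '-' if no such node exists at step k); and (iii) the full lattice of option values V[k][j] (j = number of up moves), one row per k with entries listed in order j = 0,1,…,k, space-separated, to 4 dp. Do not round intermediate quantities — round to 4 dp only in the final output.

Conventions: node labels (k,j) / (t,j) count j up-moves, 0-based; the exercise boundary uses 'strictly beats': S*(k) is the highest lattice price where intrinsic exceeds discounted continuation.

params: Δt=0.04111 u=1.09620 d=0.91224 q=0.47974 e^(-rΔt)=0.99951
t_9 payoffs: 56.1401 44.4703 30.4473 13.5966 0.0000 0.0000 0.0000 0.0000 0.0000 0.0000
t_8: node(8,0) S=63.4370 payoff=50.5730 vs cont=50.5168 → 50.5730 [stop]  node(8,1) S=76.2294 payoff=37.7806 vs cont=37.7244 → 37.7806 [stop]  node(8,2) S=91.6014 payoff=22.4086 vs cont=22.3524 → 22.4086 [stop]  node(8,3) S=110.0732 payoff=3.9368 vs cont=7.0703 → 7.0703 [wait]  node(8,4) S=132.2700 payoff=0.0000 vs cont=0.0000 → 0.0000 [wait]  node(8,5) S=158.9429 payoff=0.0000 vs cont=0.0000 → 0.0000 [wait]  node(8,6) S=190.9944 payoff=0.0000 vs cont=0.0000 → 0.0000 [wait]  node(8,7) S=229.5093 payoff=0.0000 vs cont=0.0000 → 0.0000 [wait]  node(8,8) S=275.7909 payoff=0.0000 vs cont=0.0000 → 0.0000 [wait]  ⇒ S*(8)=91.6014
t_7: node(7,0) S=69.5397 payoff=44.4703 vs cont=44.4141 → 44.4703 [stop]  node(7,1) S=83.5627 payoff=30.4473 vs cont=30.3911 → 30.4473 [stop]  node(7,2) S=100.4134 payoff=13.5966 vs cont=15.0428 → 15.0428 [wait]  node(7,3) S=120.6623 payoff=0.0000 vs cont=3.6766 → 3.6766 [wait]  node(7,4) S=144.9944 payoff=0.0000 vs cont=0.0000 → 0.0000 [wait]  node(7,5) S=174.2332 payoff=0.0000 vs cont=0.0000 → 0.0000 [wait]  node(7,6) S=209.3681 payoff=0.0000 vs cont=0.0000 → 0.0000 [wait]  node(7,7) S=251.5881 payoff=0.0000 vs cont=0.0000 → 0.0000 [wait]  ⇒ S*(7)=83.5627
t_6: node(6,0) S=76.2294 payoff=37.7806 vs cont=37.7244 → 37.7806 [stop]  node(6,1) S=91.6014 payoff=22.4086 vs cont=23.0459 → 23.0459 [wait]  node(6,2) S=110.0732 payoff=3.9368 vs cont=9.5853 → 9.5853 [wait]  node(6,3) S=132.2700 payoff=0.0000 vs cont=1.9119 → 1.9119 [wait]  node(6,4) S=158.9429 payoff=0.0000 vs cont=0.0000 → 0.0000 [wait]  node(6,5) S=190.9944 payoff=0.0000 vs cont=0.0000 → 0.0000 [wait]  node(6,6) S=229.5093 payoff=0.0000 vs cont=0.0000 → 0.0000 [wait]  ⇒ S*(6)=76.2294
t_5: node(5,0) S=83.5627 payoff=30.4473 vs cont=30.6967 → 30.6967 [wait]  node(5,1) S=100.4134 payoff=13.5966 vs cont=16.5802 → 16.5802 [wait]  node(5,2) S=120.6623 payoff=0.0000 vs cont=5.9012 → 5.9012 [wait]  node(5,3) S=144.9944 payoff=0.0000 vs cont=0.9942 → 0.9942 [wait]  node(5,4) S=174.2332 payoff=0.0000 vs cont=0.0000 → 0.0000 [wait]  node(5,5) S=209.3681 payoff=0.0000 vs cont=0.0000 → 0.0000 [wait]  ⇒ S*(5)=-
t_4: node(4,0) S=91.6014 payoff=22.4086 vs cont=23.9127 → 23.9127 [wait]  node(4,1) S=110.0732 payoff=3.9368 vs cont=11.4514 → 11.4514 [wait]  node(4,2) S=132.2700 payoff=0.0000 vs cont=3.5454 → 3.5454 [wait]  node(4,3) S=158.9429 payoff=0.0000 vs cont=0.5170 → 0.5170 [wait]  node(4,4) S=190.9944 payoff=0.0000 vs cont=0.0000 → 0.0000 [wait]  ⇒ S*(4)=-
t_3: node(3,0) S=100.4134 payoff=13.5966 vs cont=17.9257 → 17.9257 [wait]  node(3,1) S=120.6623 payoff=0.0000 vs cont=7.6548 → 7.6548 [wait]  node(3,2) S=144.9944 payoff=0.0000 vs cont=2.0915 → 2.0915 [wait]  node(3,3) S=174.2332 payoff=0.0000 vs cont=0.2688 → 0.2688 [wait]  ⇒ S*(3)=-
t_2: node(2,0) S=110.0732 payoff=3.9368 vs cont=12.9920 → 12.9920 [wait]  node(2,1) S=132.2700 payoff=0.0000 vs cont=4.9834 → 4.9834 [wait]  node(2,2) S=158.9429 payoff=0.0000 vs cont=1.2165 → 1.2165 [wait]  ⇒ S*(2)=-
t_1: node(1,0) S=120.6623 payoff=0.0000 vs cont=9.1455 → 9.1455 [wait]  node(1,1) S=144.9944 payoff=0.0000 vs cont=3.1747 → 3.1747 [wait]  ⇒ S*(1)=-
t_0: node(0,0) S=132.2700 payoff=0.0000 vs cont=6.2780 → 6.2780 [wait]  ⇒ S*(0)=-

price = 6.2780
boundary = - - - - - - 76.2294 83.5627 91.6014
tree:
6.2780
9.1455 3.1747
12.9920 4.9834 1.2165
17.9257 7.6548 2.0915 0.2688
23.9127 11.4514 3.5454 0.5170 0.0000
30.6967 16.5802 5.9012 0.9942 0.0000 0.0000
37.7806 23.0459 9.5853 1.9119 0.0000 0.0000 0.0000
44.4703 30.4473 15.0428 3.6766 0.0000 0.0000 0.0000 0.0000
50.5730 37.7806 22.4086 7.0703 0.0000 0.0000 0.0000 0.0000 0.0000
56.1401 44.4703 30.4473 13.5966 0.0000 0.0000 0.0000 0.0000 0.0000 0.0000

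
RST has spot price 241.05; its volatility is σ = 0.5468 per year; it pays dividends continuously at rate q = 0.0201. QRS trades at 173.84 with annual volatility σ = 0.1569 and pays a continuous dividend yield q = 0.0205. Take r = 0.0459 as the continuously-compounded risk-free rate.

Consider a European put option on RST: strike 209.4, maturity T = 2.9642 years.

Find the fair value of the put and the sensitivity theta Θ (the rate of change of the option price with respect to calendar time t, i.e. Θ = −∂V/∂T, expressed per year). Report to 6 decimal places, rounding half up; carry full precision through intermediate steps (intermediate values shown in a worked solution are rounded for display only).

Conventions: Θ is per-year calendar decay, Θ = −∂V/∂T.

σ√T = 0.5468·√2.9642 = 0.941417
d₁ = (ln(S/K) + (r−q+σ²/2)T) / (σ√T) = (ln(241.05/209.4) + (0.0459−0.0201+0.5468²/2)·2.9642) / 0.941417 = (0.140758 + 0.519610) / 0.941417 = 0.701461
d₂ = d₁ − σ√T = 0.701461 − 0.941417 = -0.239956
e^{−rT} = 0.872793
e^{−qT} = 0.942160
N(−d₁) = 0.241508,  N(−d₂) = 0.594818
Put price V = K·e^{−rT}·N(−d₂) − S·e^{−qT}·N(−d₁) = 108.710628 − 54.848215 = 53.862412
φ(d₁) = (1/√(2π))·e^{−d₁²/2} = 0.311934
Θ = −S·e^{−qT}·φ(d₁)·σ/(2√T) − q·S·e^{−qT}·N(−d₁) + r·K·e^{−rT}·N(−d₂) = −11.249667 − 1.102449 + 4.989818 = -7.362298

price = 53.862412
Θ = -7.362298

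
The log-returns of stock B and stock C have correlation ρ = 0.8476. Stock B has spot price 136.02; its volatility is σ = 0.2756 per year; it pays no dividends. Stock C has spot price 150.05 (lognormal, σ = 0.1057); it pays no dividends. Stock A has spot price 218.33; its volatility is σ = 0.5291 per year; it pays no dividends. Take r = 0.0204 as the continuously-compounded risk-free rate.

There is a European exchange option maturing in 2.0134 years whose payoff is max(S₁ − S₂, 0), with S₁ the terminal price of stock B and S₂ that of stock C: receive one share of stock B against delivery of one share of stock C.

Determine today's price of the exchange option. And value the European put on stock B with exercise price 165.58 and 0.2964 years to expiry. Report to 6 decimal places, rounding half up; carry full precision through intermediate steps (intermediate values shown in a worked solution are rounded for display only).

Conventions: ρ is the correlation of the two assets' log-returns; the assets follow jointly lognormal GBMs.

σ_eff = √(σ₁² + σ₂² − 2ρσ₁σ₂) = √(0.2756² + 0.1057² − 2·0.8476·0.2756·0.1057) = 0.194281
d₁ = (ln(S₁/S₂) + (q₂ − q₁ + σ_eff²/2)T) / (σ_eff√T) = (ln(136.02/150.05) + (0.0 − 0.0 + 0.018873)·2.0134) / 0.275674 = -0.218260
d₂ = d₁ − σ_eff√T = -0.218260 − 0.275674 = -0.493934
N(d₁) = 0.413613,  N(d₂) = 0.310676
V = S₁·e^{−q₁T}·N(d₁) − S₂·e^{−q₂T}·N(d₂) = 56.259662 − 46.616991 = 9.642670
[vanilla: stock B put K=165.58]
σ√T = 0.2756·√0.2964 = 0.150044
d₁ = (ln(S/K) + (r+σ²/2)T) / (σ√T) = (ln(136.02/165.58) + (0.0204+0.2756²/2)·0.2964) / 0.150044 = (-0.196653 + 0.017303) / 0.150044 = -1.195313
d₂ = d₁ − σ√T = -1.195313 − 0.150044 = -1.345357
e^{−rT} = 0.993972
N(−d₁) = 0.884018,  N(−d₂) = 0.910745
price = K·e^{−rT}·N(−d₂) − S·N(−d₁) = 149.892074 − 120.244072 = 29.648003

exchange price = 9.642670
price(stock B put K=165.58) = 29.648003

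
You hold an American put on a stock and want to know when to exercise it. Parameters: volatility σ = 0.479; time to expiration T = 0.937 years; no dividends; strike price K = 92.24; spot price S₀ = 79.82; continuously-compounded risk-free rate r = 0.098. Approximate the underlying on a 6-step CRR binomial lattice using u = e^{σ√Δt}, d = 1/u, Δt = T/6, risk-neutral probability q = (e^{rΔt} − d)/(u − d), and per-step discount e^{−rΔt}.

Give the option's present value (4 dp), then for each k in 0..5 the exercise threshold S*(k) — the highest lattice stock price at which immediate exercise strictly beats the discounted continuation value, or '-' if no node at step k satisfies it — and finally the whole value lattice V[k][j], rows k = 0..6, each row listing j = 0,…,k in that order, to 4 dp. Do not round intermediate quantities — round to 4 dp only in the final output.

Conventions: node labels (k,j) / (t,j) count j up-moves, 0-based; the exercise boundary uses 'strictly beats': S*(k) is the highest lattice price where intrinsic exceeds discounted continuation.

Δt=0.15617, u=1.20839, d=0.82755, q=0.49331, disc=e^(-rΔt)=0.98481
k=6 terminal: V=max(K-S,0) → 66.6032 54.8048 37.5767 12.4200 0.0000 0.0000 0.0000
k=5: j=0 S=30.9793 intr=61.2607 cont=59.8598 V=61.2607[EX]; j=1 S=45.2364 intr=47.0036 cont=45.6027 V=47.0036[EX]; j=2 S=66.0547 intr=26.1853 cont=24.7844 V=26.1853[EX]; j=3 S=96.4539 intr=0.0000 cont=6.1975 V=6.1975[hold]; j=4 S=140.8431 intr=0.0000 cont=0.0000 V=0.0000[hold]; j=5 S=205.6609 intr=0.0000 cont=0.0000 V=0.0000[hold]  S*(5)=66.0547
k=4: j=0 S=37.4352 intr=54.8048 cont=53.4039 V=54.8048[EX]; j=1 S=54.6633 intr=37.5767 cont=36.1758 V=37.5767[EX]; j=2 S=79.8200 intr=12.4200 cont=16.0771 V=16.0771[hold]; j=3 S=116.5541 intr=0.0000 cont=3.0925 V=3.0925[hold]; j=4 S=170.1938 intr=0.0000 cont=0.0000 V=0.0000[hold]  S*(4)=54.6633
k=3: j=0 S=45.2364 intr=47.0036 cont=45.6027 V=47.0036[EX]; j=1 S=66.0547 intr=26.1853 cont=26.5611 V=26.5611[hold]; j=2 S=96.4539 intr=0.0000 cont=9.5248 V=9.5248[hold]; j=3 S=140.8431 intr=0.0000 cont=1.5431 V=1.5431[hold]  S*(3)=45.2364
k=2: j=0 S=54.6633 intr=37.5767 cont=36.3583 V=37.5767[EX]; j=1 S=79.8200 intr=12.4200 cont=17.8811 V=17.8811[hold]; j=2 S=116.5541 intr=0.0000 cont=5.5025 V=5.5025[hold]  S*(2)=54.6633
k=1: j=0 S=66.0547 intr=26.1853 cont=27.4375 V=27.4375[hold]; j=1 S=96.4539 intr=0.0000 cont=11.5957 V=11.5957[hold]  S*(1)=-
k=0: j=0 S=79.8200 intr=12.4200 cont=19.3245 V=19.3245[hold]  S*(0)=-

price = 19.3245
boundary = - - 54.6633 45.2364 54.6633 66.0547
tree:
19.3245
27.4375 11.5957
37.5767 17.8811 5.5025
47.0036 26.5611 9.5248 1.5431
54.8048 37.5767 16.0771 3.0925 0.0000
61.2607 47.0036 26.1853 6.1975 0.0000 0.0000
66.6032 54.8048 37.5767 12.4200 0.0000 0.0000 0.0000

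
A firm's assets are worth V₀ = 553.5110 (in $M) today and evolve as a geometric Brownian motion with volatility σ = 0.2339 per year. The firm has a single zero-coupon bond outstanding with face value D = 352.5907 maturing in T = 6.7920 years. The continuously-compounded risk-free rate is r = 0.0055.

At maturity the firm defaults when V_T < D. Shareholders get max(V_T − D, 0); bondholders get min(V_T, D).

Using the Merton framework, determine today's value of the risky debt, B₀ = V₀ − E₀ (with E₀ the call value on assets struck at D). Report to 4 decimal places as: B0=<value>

B0=308.8071

Equity is a call on the firm's assets struck at D = 352.5907:
d₁ = [ln(V₀/D) + (r + σ²/2)T] / (σ√T)
   = [ln(553.5110/352.5907) + (0.0055 + 0.5·0.2339²)·6.7920] / (0.2339·√6.7920)
   = [0.450974 + 0.223148] / 0.609578 = 1.105884
d₂ = d₁ − σ√T = 1.105884 − 0.609578 = 0.496306
N(d₁) = 0.865612,  N(d₂) = 0.690161,  e^(−rT) = 0.963333
E₀ = V₀·N(d₁) − D·e^(−rT)·N(d₂)
   = 553.5110·0.865612 − 352.5907·0.963333·0.690161 = 244.703940
B₀ = V₀ − E₀ = 553.5110 − 244.703940 = 308.807060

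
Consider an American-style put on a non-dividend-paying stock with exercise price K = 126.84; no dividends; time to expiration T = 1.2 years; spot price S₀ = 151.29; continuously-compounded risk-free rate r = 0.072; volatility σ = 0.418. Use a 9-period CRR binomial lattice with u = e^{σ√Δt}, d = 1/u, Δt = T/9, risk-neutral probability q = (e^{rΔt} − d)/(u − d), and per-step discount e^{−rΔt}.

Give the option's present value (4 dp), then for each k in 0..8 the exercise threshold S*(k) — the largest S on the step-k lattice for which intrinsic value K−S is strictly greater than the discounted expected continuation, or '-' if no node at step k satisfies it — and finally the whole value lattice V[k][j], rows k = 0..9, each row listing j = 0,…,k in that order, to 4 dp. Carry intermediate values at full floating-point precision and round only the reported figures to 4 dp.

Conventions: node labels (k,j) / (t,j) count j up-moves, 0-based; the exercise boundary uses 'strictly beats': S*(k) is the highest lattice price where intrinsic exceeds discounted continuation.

price = 10.8918
boundary = - - - - 82.1602 70.5300 82.1602 95.7081 82.1602
tree:
10.8918
16.2333 5.6202
23.5343 9.0542 2.2042
33.0365 14.2377 3.9089 0.4968
44.6798 21.7273 6.8260 0.9902 0.0000
56.3100 31.9243 11.6819 1.9734 0.0000 0.0000
66.2938 44.6798 19.4513 3.9329 0.0000 0.0000 0.0000
74.8644 56.3100 31.1319 7.8381 0.0000 0.0000 0.0000 0.0000
82.2218 66.2938 44.6798 15.6210 0.0000 0.0000 0.0000 0.0000 0.0000
88.5377 74.8644 56.3100 31.1319 0.0000 0.0000 0.0000 0.0000 0.0000 0.0000

params: Δt=0.13333 u=1.16490 d=0.85845 q=0.49339 e^(-rΔt)=0.99045
t_9 payoffs: 88.5377 74.8644 56.3100 31.1319 0.0000 0.0000 0.0000 0.0000 0.0000 0.0000
t_8: node(8,0) S=44.6182 payoff=82.2218 vs cont=81.0099 → 82.2218 [stop]  node(8,1) S=60.5462 payoff=66.2938 vs cont=65.0820 → 66.2938 [stop]  node(8,2) S=82.1602 payoff=44.6798 vs cont=43.4680 → 44.6798 [stop]  node(8,3) S=111.4900 payoff=15.3500 vs cont=15.6210 → 15.6210 [wait]  node(8,4) S=151.2900 payoff=0.0000 vs cont=0.0000 → 0.0000 [wait]  node(8,5) S=205.2980 payoff=0.0000 vs cont=0.0000 → 0.0000 [wait]  node(8,6) S=278.5859 payoff=0.0000 vs cont=0.0000 → 0.0000 [wait]  node(8,7) S=378.0365 payoff=0.0000 vs cont=0.0000 → 0.0000 [wait]  node(8,8) S=512.9891 payoff=0.0000 vs cont=0.0000 → 0.0000 [wait]  ⇒ S*(8)=82.1602
t_7: node(7,0) S=51.9756 payoff=74.8644 vs cont=73.6526 → 74.8644 [stop]  node(7,1) S=70.5300 payoff=56.3100 vs cont=55.0981 → 56.3100 [stop]  node(7,2) S=95.7081 payoff=31.1319 vs cont=30.0525 → 31.1319 [stop]  node(7,3) S=129.8742 payoff=0.0000 vs cont=7.8381 → 7.8381 [wait]  node(7,4) S=176.2372 payoff=0.0000 vs cont=0.0000 → 0.0000 [wait]  node(7,5) S=239.1509 payoff=0.0000 vs cont=0.0000 → 0.0000 [wait]  node(7,6) S=324.5237 payoff=0.0000 vs cont=0.0000 → 0.0000 [wait]  node(7,7) S=440.3732 payoff=0.0000 vs cont=0.0000 → 0.0000 [wait]  ⇒ S*(7)=95.7081
t_6: node(6,0) S=60.5462 payoff=66.2938 vs cont=65.0820 → 66.2938 [stop]  node(6,1) S=82.1602 payoff=44.6798 vs cont=43.4680 → 44.6798 [stop]  node(6,2) S=111.4900 payoff=15.3500 vs cont=19.4513 → 19.4513 [wait]  node(6,3) S=151.2900 payoff=0.0000 vs cont=3.9329 → 3.9329 [wait]  node(6,4) S=205.2980 payoff=0.0000 vs cont=0.0000 → 0.0000 [wait]  node(6,5) S=278.5859 payoff=0.0000 vs cont=0.0000 → 0.0000 [wait]  node(6,6) S=378.0365 payoff=0.0000 vs cont=0.0000 → 0.0000 [wait]  ⇒ S*(6)=82.1602
t_5: node(5,0) S=70.5300 payoff=56.3100 vs cont=55.0981 → 56.3100 [stop]  node(5,1) S=95.7081 payoff=31.1319 vs cont=31.9243 → 31.9243 [wait]  node(5,2) S=129.8742 payoff=0.0000 vs cont=11.6819 → 11.6819 [wait]  node(5,3) S=176.2372 payoff=0.0000 vs cont=1.9734 → 1.9734 [wait]  node(5,4) S=239.1509 payoff=0.0000 vs cont=0.0000 → 0.0000 [wait]  node(5,5) S=324.5237 payoff=0.0000 vs cont=0.0000 → 0.0000 [wait]  ⇒ S*(5)=70.5300
t_4: node(4,0) S=82.1602 payoff=44.6798 vs cont=43.8552 → 44.6798 [stop]  node(4,1) S=111.4900 payoff=15.3500 vs cont=21.7273 → 21.7273 [wait]  node(4,2) S=151.2900 payoff=0.0000 vs cont=6.8260 → 6.8260 [wait]  node(4,3) S=205.2980 payoff=0.0000 vs cont=0.9902 → 0.9902 [wait]  node(4,4) S=278.5859 payoff=0.0000 vs cont=0.0000 → 0.0000 [wait]  ⇒ S*(4)=82.1602
t_3: node(3,0) S=95.7081 payoff=31.1319 vs cont=33.0365 → 33.0365 [wait]  node(3,1) S=129.8742 payoff=0.0000 vs cont=14.2377 → 14.2377 [wait]  node(3,2) S=176.2372 payoff=0.0000 vs cont=3.9089 → 3.9089 [wait]  node(3,3) S=239.1509 payoff=0.0000 vs cont=0.4968 → 0.4968 [wait]  ⇒ S*(3)=-
t_2: node(2,0) S=111.4900 payoff=15.3500 vs cont=23.5343 → 23.5343 [wait]  node(2,1) S=151.2900 payoff=0.0000 vs cont=9.0542 → 9.0542 [wait]  node(2,2) S=205.2980 payoff=0.0000 vs cont=2.2042 → 2.2042 [wait]  ⇒ S*(2)=-
t_1: node(1,0) S=129.8742 payoff=0.0000 vs cont=16.2333 → 16.2333 [wait]  node(1,1) S=176.2372 payoff=0.0000 vs cont=5.6202 → 5.6202 [wait]  ⇒ S*(1)=-
t_0: node(0,0) S=151.2900 payoff=0.0000 vs cont=10.8918 → 10.8918 [wait]  ⇒ S*(0)=-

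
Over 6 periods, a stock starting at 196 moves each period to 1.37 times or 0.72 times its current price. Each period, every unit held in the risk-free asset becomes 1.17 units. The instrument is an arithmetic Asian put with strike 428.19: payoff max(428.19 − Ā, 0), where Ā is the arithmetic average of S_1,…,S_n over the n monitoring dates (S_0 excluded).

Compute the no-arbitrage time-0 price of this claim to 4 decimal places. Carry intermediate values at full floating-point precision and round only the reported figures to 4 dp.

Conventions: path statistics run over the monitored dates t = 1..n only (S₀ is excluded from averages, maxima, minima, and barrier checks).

Risk-neutral up-probability p* = (R−d)/(u−d) = (1.17−0.72)/(1.37−0.72) = 0.6923; the claim prices as the p*-weighted sum of path payoffs discounted by R^6.
Enumerate all 2^6 = 64 price paths (U = up ×1.37, D = down ×0.72); each path with k up-moves has probability p*^k·(1−p*)^(6−k).
DDDDDD: Ā=72.2976, payoff=355.8924, prob=0.000849
UDDDDD: Ā=137.5663, payoff=290.6237, prob=0.001909
DUDDDD: Ā=116.3330, payoff=311.8570, prob=0.001909
UUDDDD: Ā=221.3558, payoff=206.8342, prob=0.004296
DDUDDD: Ā=101.0450, payoff=327.1450, prob=0.001909
UDUDDD: Ā=192.2661, payoff=235.9239, prob=0.004296
DUUDDD: Ā=171.0328, payoff=257.1572, prob=0.004296
UUUDDD: Ā=325.4374, payoff=102.7526, prob=0.009666
DDDUDD: Ā=90.0376, payoff=338.1524, prob=0.001909
UDDUDD: Ā=171.3216, payoff=256.8684, prob=0.004296
DUDUDD: Ā=150.0882, payoff=278.1018, prob=0.004296
UUDUDD: Ā=285.5845, payoff=142.6055, prob=0.009666
DDUUDD: Ā=134.8002, payoff=293.3898, prob=0.004296
UDUUDD: Ā=256.4949, payoff=171.6951, prob=0.009666
DUUUDD: Ā=235.2615, payoff=192.9285, prob=0.009666
UUUUDD: Ā=447.6504, payoff=0.0000, prob=0.021749
DDDDUD: Ā=82.1123, payoff=346.0777, prob=0.001909
UDDDUD: Ā=156.2415, payoff=271.9485, prob=0.004296
DUDDUD: Ā=135.0081, payoff=293.1819, prob=0.004296
UUDDUD: Ā=256.8905, payoff=171.2995, prob=0.009666
DDUDUD: Ā=119.7201, payoff=308.4699, prob=0.004296
UDUDUD: Ā=227.8008, payoff=200.3892, prob=0.009666
DUUDUD: Ā=206.5675, payoff=221.6225, prob=0.009666
UUUDUD: Ā=393.0520, payoff=35.1380, prob=0.021749
DDDUUD: Ā=108.7128, payoff=319.4772, prob=0.004296
UDDUUD: Ā=206.8563, payoff=221.3337, prob=0.009666
DUDUUD: Ā=185.6229, payoff=242.5671, prob=0.009666
UUDUUD: Ā=353.1992, payoff=74.9908, prob=0.021749
DDUUUD: Ā=170.3349, payoff=257.8551, prob=0.009666
UDUUUD: Ā=324.1095, payoff=104.0805, prob=0.021749
DUUUUD: Ā=302.8762, payoff=125.3138, prob=0.021749
UUUUUD: Ā=576.3061, payoff=0.0000, prob=0.048934
DDDDDU: Ā=76.4061, payoff=351.7839, prob=0.001909
UDDDDU: Ā=145.3838, payoff=282.8062, prob=0.004296
DUDDDU: Ā=124.1505, payoff=304.0395, prob=0.004296
UUDDDU: Ā=236.2308, payoff=191.9592, prob=0.009666
DDUDDU: Ā=108.8625, payoff=319.3275, prob=0.004296
UDUDDU: Ā=207.1411, payoff=221.0489, prob=0.009666
DUUDDU: Ā=185.9078, payoff=242.2822, prob=0.009666
UUUDDU: Ā=353.7412, payoff=74.4488, prob=0.021749
DDDUDU: Ā=97.8551, payoff=330.3349, prob=0.004296
UDDUDU: Ā=186.1966, payoff=241.9934, prob=0.009666
DUDUDU: Ā=164.9632, payoff=263.2268, prob=0.009666
UUDUDU: Ā=313.8883, payoff=114.3017, prob=0.021749
DDUUDU: Ā=149.6752, payoff=278.5148, prob=0.009666
UDUUDU: Ā=284.7987, payoff=143.3913, prob=0.021749
DUUUDU: Ā=263.5653, payoff=164.6247, prob=0.021749
UUUUDU: Ā=501.5063, payoff=0.0000, prob=0.048934
DDDDUU: Ā=89.9298, payoff=338.2602, prob=0.004296
UDDDUU: Ā=171.1165, payoff=257.0735, prob=0.009666
DUDDUU: Ā=149.8831, payoff=278.3069, prob=0.009666
UUDDUU: Ā=285.1943, payoff=142.9957, prob=0.021749
DDUDUU: Ā=134.5951, payoff=293.5949, prob=0.009666
UDUDUU: Ā=256.1046, payoff=172.0854, prob=0.021749
DUUDUU: Ā=234.8713, payoff=193.3187, prob=0.021749
UUUDUU: Ā=446.9079, payoff=0.0000, prob=0.048934
DDDUUU: Ā=123.5878, payoff=304.6022, prob=0.009666
UDDUUU: Ā=235.1601, payoff=193.0299, prob=0.021749
DUDUUU: Ā=213.9267, payoff=214.2633, prob=0.021749
UUDUUU: Ā=407.0551, payoff=21.1349, prob=0.048934
DDUUUU: Ā=198.6387, payoff=229.5513, prob=0.021749
UDUUUU: Ā=377.9654, payoff=50.2246, prob=0.048934
DUUUUU: Ā=356.7321, payoff=71.4579, prob=0.048934
UUUUUU: Ā=678.7818, payoff=0.0000, prob=0.110102
Price = Σ prob·payoff / R^6 = 116.069699 / 2.565164 = 45.2484

price = 45.2484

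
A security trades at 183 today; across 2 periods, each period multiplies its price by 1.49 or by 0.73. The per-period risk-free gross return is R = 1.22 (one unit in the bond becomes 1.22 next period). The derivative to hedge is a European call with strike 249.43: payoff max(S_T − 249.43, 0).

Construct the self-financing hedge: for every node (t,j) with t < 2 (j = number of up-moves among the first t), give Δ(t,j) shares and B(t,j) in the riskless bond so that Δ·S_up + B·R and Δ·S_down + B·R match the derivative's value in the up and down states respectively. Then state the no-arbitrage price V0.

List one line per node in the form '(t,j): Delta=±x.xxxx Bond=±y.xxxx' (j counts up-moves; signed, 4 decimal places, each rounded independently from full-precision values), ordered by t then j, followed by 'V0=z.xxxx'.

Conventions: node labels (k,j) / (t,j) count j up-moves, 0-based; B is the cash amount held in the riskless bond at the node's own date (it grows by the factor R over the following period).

(0,0): Delta=0.5960 Bond=-65.2607
(1,0): Delta=0.0000 Bond=0.0000
(1,1): Delta=0.7569 Bond=-123.4893
V0=43.8051

No-arbitrage ⇒ martingale measure with p* = (R−d)/(u−d) = 0.6447.
At maturity the claim pays: V(2,0)=0.0000, V(2,1)=0.0000, V(2,2)=156.8483
(1,0): S=133.5900. Δ = (V_up−V_dn)/(S_up−S_dn) = (0.0000−0.0000)/(199.0491−97.5207) = 0.0000. V = [p*·0.0000 + (1−p*)·0.0000]/1.22 = 0.0000. B = V − Δ·S = 0.0000.
(1,1): S=272.6700. Δ = (V_up−V_dn)/(S_up−S_dn) = (156.8483−0.0000)/(406.2783−199.0491) = 0.7569. V = [p*·156.8483 + (1−p*)·0.0000]/1.22 = 82.8901. B = V − Δ·S = -123.4893.
(0,0): S=183.0000. Δ = (V_up−V_dn)/(S_up−S_dn) = (82.8901−0.0000)/(272.6700−133.5900) = 0.5960. V = [p*·82.8901 + (1−p*)·0.0000]/1.22 = 43.8051. B = V − Δ·S = -65.2607.
Verification: the root portfolio costs Δ(0,0)·S0 + B(0,0) = 43.8051, matching V0.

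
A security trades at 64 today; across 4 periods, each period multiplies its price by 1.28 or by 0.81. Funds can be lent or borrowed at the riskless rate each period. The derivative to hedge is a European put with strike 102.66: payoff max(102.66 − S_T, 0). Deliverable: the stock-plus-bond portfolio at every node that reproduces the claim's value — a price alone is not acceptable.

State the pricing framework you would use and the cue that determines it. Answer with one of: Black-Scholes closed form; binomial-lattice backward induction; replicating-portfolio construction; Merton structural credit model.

Key observation: a price alone would not answer the question — the per-node share/bond construction on the spot-64, 1.28/0.81 tree is required, and only the replicating-portfolio method yields it.

framework: replicating-portfolio construction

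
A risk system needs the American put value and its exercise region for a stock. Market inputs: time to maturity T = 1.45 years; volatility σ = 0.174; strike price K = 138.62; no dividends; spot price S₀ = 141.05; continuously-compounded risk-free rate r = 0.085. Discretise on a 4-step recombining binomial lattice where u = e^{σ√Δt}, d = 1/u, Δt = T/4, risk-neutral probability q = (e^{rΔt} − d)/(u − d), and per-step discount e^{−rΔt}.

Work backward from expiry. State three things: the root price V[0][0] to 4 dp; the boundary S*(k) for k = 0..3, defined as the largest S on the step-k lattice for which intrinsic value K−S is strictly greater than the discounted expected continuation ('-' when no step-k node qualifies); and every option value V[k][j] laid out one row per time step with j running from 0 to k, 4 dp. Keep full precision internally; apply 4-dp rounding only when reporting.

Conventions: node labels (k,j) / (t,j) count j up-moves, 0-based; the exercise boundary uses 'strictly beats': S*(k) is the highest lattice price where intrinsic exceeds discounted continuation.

params: Δt=0.36250 u=1.11045 d=0.90054 q=0.62291 e^(-rΔt)=0.96966
t_4 payoffs: 45.8552 24.2326 0.0000 0.0000 0.0000
t_3: node(3,0) S=103.0103 payoff=35.6097 vs cont=31.4036 → 35.6097 [stop]  node(3,1) S=127.0210 payoff=11.5990 vs cont=8.8606 → 11.5990 [stop]  node(3,2) S=156.6284 payoff=0.0000 vs cont=0.0000 → 0.0000 [wait]  node(3,3) S=193.1371 payoff=0.0000 vs cont=0.0000 → 0.0000 [wait]  ⇒ S*(3)=127.0210
t_2: node(2,0) S=114.3874 payoff=24.2326 vs cont=20.0265 → 24.2326 [stop]  node(2,1) S=141.0500 payoff=0.0000 vs cont=4.2412 → 4.2412 [wait]  node(2,2) S=173.9274 payoff=0.0000 vs cont=0.0000 → 0.0000 [wait]  ⇒ S*(2)=114.3874
t_1: node(1,0) S=127.0210 payoff=11.5990 vs cont=11.4223 → 11.5990 [stop]  node(1,1) S=156.6284 payoff=0.0000 vs cont=1.5508 → 1.5508 [wait]  ⇒ S*(1)=127.0210
t_0: node(0,0) S=141.0500 payoff=0.0000 vs cont=5.1778 → 5.1778 [wait]  ⇒ S*(0)=-

price = 5.1778
boundary = - 127.0210 114.3874 127.0210
tree:
5.1778
11.5990 1.5508
24.2326 4.2412 0.0000
35.6097 11.5990 0.0000 0.0000
45.8552 24.2326 0.0000 0.0000 0.0000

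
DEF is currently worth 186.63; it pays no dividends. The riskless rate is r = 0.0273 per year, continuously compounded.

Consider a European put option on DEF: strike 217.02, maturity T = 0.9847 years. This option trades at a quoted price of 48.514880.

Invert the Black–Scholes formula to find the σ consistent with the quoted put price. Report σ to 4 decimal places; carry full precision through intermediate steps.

At σ = 0.4463 the Black–Scholes value reproduces the quote:
σ√T = 0.4463·√0.9847 = 0.442873
d₁ = (ln(S/K) + (r+σ²/2)T) / (σ√T) = (ln(186.63/217.02) + (0.0273+0.4463²/2)·0.9847) / 0.442873 = (-0.150861 + 0.124950) / 0.442873 = -0.058507
d₂ = d₁ − σ√T = -0.058507 − 0.442873 = -0.501379
e^{−rT} = 0.973476
N(−d₁) = 0.523328,  N(−d₂) = 0.691948
V = K·e^{−rT}·N(−d₂) − S·N(−d₁) = 146.183498 − 97.668618 = 48.514880 (equal to the quote); since ∂V/∂σ > 0 for all σ, the implied volatility is unique

sigma = 0.4463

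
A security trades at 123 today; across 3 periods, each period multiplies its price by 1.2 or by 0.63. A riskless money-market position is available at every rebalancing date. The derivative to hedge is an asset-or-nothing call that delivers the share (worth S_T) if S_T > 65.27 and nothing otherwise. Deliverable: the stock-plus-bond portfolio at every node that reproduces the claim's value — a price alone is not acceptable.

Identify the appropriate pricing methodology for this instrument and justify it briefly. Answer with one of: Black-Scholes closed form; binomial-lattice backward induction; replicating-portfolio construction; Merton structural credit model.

Key observation: the mandate to exhibit the hedge at every date and state singles out the replicating-portfolio construction on the 3-period tree with factors 1.2 and 0.63 from 123.

framework: replicating-portfolio construction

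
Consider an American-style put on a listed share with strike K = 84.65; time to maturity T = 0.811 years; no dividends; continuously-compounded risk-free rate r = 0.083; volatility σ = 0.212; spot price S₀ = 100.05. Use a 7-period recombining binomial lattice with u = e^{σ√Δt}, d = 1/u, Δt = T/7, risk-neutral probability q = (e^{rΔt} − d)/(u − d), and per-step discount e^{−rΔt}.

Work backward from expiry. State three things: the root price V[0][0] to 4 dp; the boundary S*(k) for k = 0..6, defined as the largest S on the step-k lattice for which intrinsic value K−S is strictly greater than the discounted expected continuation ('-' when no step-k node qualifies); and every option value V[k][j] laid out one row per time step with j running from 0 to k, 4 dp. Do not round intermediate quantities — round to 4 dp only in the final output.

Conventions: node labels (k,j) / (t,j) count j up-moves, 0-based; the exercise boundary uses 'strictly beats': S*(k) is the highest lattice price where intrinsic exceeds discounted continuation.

price = 1.0613
boundary = - - - - 74.9656 69.7467 74.9656
tree:
1.0613
1.9254 0.3697
3.4098 0.7392 0.0726
5.8591 1.4567 0.1624 0.0000
9.6844 2.8180 0.3635 0.0000 0.0000
14.9033 5.3170 0.8135 0.0000 0.0000 0.0000
19.7590 9.6844 1.8207 0.0000 0.0000 0.0000 0.0000
24.2766 14.9033 4.0749 0.0000 0.0000 0.0000 0.0000 0.0000

Δt=0.11586, u=1.07483, d=0.93038, q=0.54886, disc=e^(-rΔt)=0.99043
k=7 terminal: V=max(K-S,0) → 24.2766 14.9033 4.0749 0.0000 0.0000 0.0000 0.0000 0.0000
k=6: j=0 S=64.8910 intr=19.7590 cont=18.9489 V=19.7590[EX]; j=1 S=74.9656 intr=9.6844 cont=8.8743 V=9.6844[EX]; j=2 S=86.6043 intr=0.0000 cont=1.8207 V=1.8207[hold]; j=3 S=100.0500 intr=0.0000 cont=0.0000 V=0.0000[hold]; j=4 S=115.5832 intr=0.0000 cont=0.0000 V=0.0000[hold]; j=5 S=133.5279 intr=0.0000 cont=0.0000 V=0.0000[hold]; j=6 S=154.2587 intr=0.0000 cont=0.0000 V=0.0000[hold]  S*(6)=74.9656
k=5: j=0 S=69.7467 intr=14.9033 cont=14.0932 V=14.9033[EX]; j=1 S=80.5751 intr=4.0749 cont=5.3170 V=5.3170[hold]; j=2 S=93.0847 intr=0.0000 cont=0.8135 V=0.8135[hold]; j=3 S=107.5365 intr=0.0000 cont=0.0000 V=0.0000[hold]; j=4 S=124.2320 intr=0.0000 cont=0.0000 V=0.0000[hold]; j=5 S=143.5195 intr=0.0000 cont=0.0000 V=0.0000[hold]  S*(5)=69.7467
k=4: j=0 S=74.9656 intr=9.6844 cont=9.5495 V=9.6844[EX]; j=1 S=86.6043 intr=0.0000 cont=2.8180 V=2.8180[hold]; j=2 S=100.0500 intr=0.0000 cont=0.3635 V=0.3635[hold]; j=3 S=115.5832 intr=0.0000 cont=0.0000 V=0.0000[hold]; j=4 S=133.5279 intr=0.0000 cont=0.0000 V=0.0000[hold]  S*(4)=74.9656
k=3: j=0 S=80.5751 intr=4.0749 cont=5.8591 V=5.8591[hold]; j=1 S=93.0847 intr=0.0000 cont=1.4567 V=1.4567[hold]; j=2 S=107.5365 intr=0.0000 cont=0.1624 V=0.1624[hold]; j=3 S=124.2320 intr=0.0000 cont=0.0000 V=0.0000[hold]  S*(3)=-
k=2: j=0 S=86.6043 intr=0.0000 cont=3.4098 V=3.4098[hold]; j=1 S=100.0500 intr=0.0000 cont=0.7392 V=0.7392[hold]; j=2 S=115.5832 intr=0.0000 cont=0.0726 V=0.0726[hold]  S*(2)=-
k=1: j=0 S=93.0847 intr=0.0000 cont=1.9254 V=1.9254[hold]; j=1 S=107.5365 intr=0.0000 cont=0.3697 V=0.3697[hold]  S*(1)=-
k=0: j=0 S=100.0500 intr=0.0000 cont=1.0613 V=1.0613[hold]  S*(0)=-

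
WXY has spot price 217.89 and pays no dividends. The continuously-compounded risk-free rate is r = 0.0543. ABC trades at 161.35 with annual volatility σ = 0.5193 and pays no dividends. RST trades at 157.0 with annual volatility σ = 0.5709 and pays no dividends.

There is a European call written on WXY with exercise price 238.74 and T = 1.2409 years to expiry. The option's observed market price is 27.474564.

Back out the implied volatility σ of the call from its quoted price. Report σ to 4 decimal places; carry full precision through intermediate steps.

At σ = 0.3081 the Black–Scholes value reproduces the quote:
σ√T = 0.3081·√1.2409 = 0.343210
d₁ = (ln(S/K) + (r+σ²/2)T) / (σ√T) = (ln(217.89/238.74) + (0.0543+0.3081²/2)·1.2409) / 0.343210 = (-0.091385 + 0.126277) / 0.343210 = 0.101666
d₂ = d₁ − σ√T = 0.101666 − 0.343210 = -0.241544
e^{−rT} = 0.934839
N(d₁) = 0.540489,  N(d₂) = 0.404567
V = S·N(d₁) − K·e^{−rT}·N(d₂) = 117.767151 − 90.292587 = 27.474564 (matching the quote); vega is positive throughout, so no other σ reproduces this price

sigma = 0.3081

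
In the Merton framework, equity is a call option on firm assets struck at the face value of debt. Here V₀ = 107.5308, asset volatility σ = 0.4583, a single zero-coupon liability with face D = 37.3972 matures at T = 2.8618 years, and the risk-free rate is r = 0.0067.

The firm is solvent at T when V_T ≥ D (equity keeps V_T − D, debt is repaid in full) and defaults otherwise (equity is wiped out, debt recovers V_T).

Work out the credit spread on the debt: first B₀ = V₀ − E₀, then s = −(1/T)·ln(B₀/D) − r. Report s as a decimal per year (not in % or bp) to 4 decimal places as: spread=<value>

Equity is a call on the firm's assets struck at D = 37.3972:
d₁ = [ln(V₀/D) + (r + σ²/2)T] / (σ√T)
   = [ln(107.5308/37.3972) + (0.0067 + 0.5·0.4583²)·2.8618] / (0.4583·√2.8618)
   = [1.056181 + 0.319719] / 0.775299 = 1.774669
d₂ = d₁ − σ√T = 1.774669 − 0.775299 = 0.999370
N(d₁) = 0.962024,  N(d₂) = 0.841192,  e^(−rT) = 0.981009
E₀ = V₀·N(d₁) − D·e^(−rT)·N(d₂)
   = 107.5308·0.962024 − 37.3972·0.981009·0.841192 = 72.586386
B₀ = V₀ − E₀ = 107.5308 − 72.586386 = 34.944414
spread = −(1/T)·ln(B₀/D) − r = −(1/2.8618)·ln(34.944414/37.3972) − 0.0067 = 0.01700438

spread=0.0170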